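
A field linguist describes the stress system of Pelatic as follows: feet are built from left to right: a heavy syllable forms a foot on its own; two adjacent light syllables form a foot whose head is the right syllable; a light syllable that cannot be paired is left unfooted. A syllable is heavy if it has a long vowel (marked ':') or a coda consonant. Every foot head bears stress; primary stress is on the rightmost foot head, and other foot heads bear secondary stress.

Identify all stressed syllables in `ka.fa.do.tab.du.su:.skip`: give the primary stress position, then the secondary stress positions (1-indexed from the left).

primary 7, secondary 2, 4, 6

Weights: 1 ka L, 2 fa L, 3 do L, 4 tab H, 5 du L, 6 su: H, 7 skip H.
Parse left to right (heavy = foot alone; LL = one foot; stranded L unfooted): (ka.ˈfa) do (ˈtab) du (ˈsu:) (ˈskip).
Foot heads: 2, 4, 6, 7.
Primary stress on the rightmost head = syllable 7.
Secondary stress on 2, 4, 6: ka.ˌfa.do.ˌtab.du.ˌsu:.ˈskip.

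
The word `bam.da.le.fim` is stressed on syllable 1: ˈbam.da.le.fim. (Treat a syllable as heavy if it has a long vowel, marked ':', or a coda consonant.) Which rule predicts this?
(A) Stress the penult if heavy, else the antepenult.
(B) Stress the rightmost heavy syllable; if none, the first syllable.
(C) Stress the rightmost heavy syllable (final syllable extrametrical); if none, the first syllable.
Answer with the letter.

Rule A → syllable 2 (observed: 1).
Rule B → syllable 4 (observed: 1).
Rule C → syllable 1 ✓.

C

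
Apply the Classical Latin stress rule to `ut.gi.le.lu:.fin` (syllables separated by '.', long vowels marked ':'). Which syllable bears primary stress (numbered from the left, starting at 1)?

4

Classical Latin: stress the penult if heavy (long vowel or closed), else the antepenult.
Weights: 3 le L, 4 lu: H, 5 fin H.
The penult (syllable 4, lu:) is heavy, so it takes stress.
Stress on syllable 4: ut.gi.le.ˈlu:.fin.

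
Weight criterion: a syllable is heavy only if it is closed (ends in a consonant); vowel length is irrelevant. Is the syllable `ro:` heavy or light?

`ro:`: long vowel, open (no coda). Open (no coda) → light.

light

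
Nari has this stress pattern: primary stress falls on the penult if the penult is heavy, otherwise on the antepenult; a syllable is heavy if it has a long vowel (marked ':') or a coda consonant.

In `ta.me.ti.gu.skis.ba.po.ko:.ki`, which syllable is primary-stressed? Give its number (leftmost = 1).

8

Weights: 7 po L, 8 ko: H, 9 ki L.
The penult (syllable 8, ko:) is heavy, so it takes stress.
Primary stress: syllable 8 → ta.me.ti.gu.skis.ba.po.ˈko:.ki.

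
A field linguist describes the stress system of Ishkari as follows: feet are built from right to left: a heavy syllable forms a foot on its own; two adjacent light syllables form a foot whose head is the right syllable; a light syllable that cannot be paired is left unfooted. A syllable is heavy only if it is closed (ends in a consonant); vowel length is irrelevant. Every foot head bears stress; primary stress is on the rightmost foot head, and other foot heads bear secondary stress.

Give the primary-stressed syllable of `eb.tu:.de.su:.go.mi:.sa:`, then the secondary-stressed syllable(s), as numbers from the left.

Weights: 1 eb H, 2 tu: L, 3 de L, 4 su: L, 5 go L, 6 mi: L, 7 sa: L.
Parse right to left (heavy = foot alone; LL = one foot; stranded L unfooted): (ˈeb) (tu:.ˈde) (su:.ˈgo) (mi:.ˈsa:).
Foot heads: 1, 3, 5, 7.
Primary stress on the rightmost head = syllable 7.
Secondary stress on 1, 3, 5: ˌeb.tu:.ˌde.su:.ˌgo.mi:.ˈsa:.

primary 7, secondary 1, 3, 5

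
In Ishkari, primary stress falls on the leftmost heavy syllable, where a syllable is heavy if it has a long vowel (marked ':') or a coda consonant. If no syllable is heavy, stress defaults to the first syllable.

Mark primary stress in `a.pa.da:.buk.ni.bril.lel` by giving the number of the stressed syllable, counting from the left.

3

Weights: 1 a L, 2 pa L, 3 da: H, 4 buk H, 5 ni L, 6 bril H, 7 lel H.
Heavy syllables in the domain: 3, 4, 6, 7. The leftmost is syllable 3 (da:).
Primary stress: syllable 3 → a.pa.ˈda:.buk.ni.bril.lel.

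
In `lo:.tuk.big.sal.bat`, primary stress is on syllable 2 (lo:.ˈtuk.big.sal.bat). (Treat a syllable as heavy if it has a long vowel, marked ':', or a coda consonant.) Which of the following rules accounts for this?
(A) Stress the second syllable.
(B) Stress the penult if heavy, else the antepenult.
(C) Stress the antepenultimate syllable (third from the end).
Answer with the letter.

Rule A → syllable 2 ✓.
Rule B → syllable 4 (observed: 2).
Rule C → syllable 3 (observed: 2).

A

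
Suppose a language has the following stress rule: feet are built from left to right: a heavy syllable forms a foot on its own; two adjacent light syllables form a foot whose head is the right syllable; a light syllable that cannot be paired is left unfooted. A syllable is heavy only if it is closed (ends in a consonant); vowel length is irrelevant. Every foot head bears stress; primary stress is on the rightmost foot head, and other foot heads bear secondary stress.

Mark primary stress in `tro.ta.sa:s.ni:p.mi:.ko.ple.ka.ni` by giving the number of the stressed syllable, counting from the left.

Weights: 1 tro L, 2 ta L, 3 sa:s H, 4 ni:p H, 5 mi: L, 6 ko L, 7 ple L, 8 ka L, 9 ni L.
Parse left to right (heavy = foot alone; LL = one foot; stranded L unfooted): (tro.ˈta) (ˈsa:s) (ˈni:p) (mi:.ˈko) (ple.ˈka) ni.
Foot heads: 2, 3, 4, 6, 8.
Primary stress on the rightmost head = syllable 8.
Primary stress: syllable 8 → tro.ta.sa:s.ni:p.mi:.ko.ple.ˈka.ni.

8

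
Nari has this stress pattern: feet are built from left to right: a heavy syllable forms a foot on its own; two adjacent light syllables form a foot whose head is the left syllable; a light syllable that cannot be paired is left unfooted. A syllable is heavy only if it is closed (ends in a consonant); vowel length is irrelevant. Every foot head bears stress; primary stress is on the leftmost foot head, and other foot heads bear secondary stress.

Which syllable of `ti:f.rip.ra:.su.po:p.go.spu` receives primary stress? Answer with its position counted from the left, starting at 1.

Weights: 1 ti:f H, 2 rip H, 3 ra: L, 4 su L, 5 po:p H, 6 go L, 7 spu L.
Parse left to right (heavy = foot alone; LL = one foot; stranded L unfooted): (ˈti:f) (ˈrip) (ˈra:.su) (ˈpo:p) (ˈgo.spu).
Foot heads: 1, 2, 3, 5, 6.
Primary stress on the leftmost head = syllable 1.
Primary stress: syllable 1 → ˈti:f.rip.ra:.su.po:p.go.spu.

1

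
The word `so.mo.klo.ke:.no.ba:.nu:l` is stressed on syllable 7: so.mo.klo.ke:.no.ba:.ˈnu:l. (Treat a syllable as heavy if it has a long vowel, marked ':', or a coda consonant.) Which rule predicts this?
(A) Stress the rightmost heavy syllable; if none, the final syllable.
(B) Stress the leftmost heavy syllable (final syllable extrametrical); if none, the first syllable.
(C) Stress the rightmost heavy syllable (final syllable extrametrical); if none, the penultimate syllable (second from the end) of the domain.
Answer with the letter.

A

Rule A → syllable 7 ✓.
Rule B → syllable 4 (observed: 7).
Rule C → syllable 6 (observed: 7).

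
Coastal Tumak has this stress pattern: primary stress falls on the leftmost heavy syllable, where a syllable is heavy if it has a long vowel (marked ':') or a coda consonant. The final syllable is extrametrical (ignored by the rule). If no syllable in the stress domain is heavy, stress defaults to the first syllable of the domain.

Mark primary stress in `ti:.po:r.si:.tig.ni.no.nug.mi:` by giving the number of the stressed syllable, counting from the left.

1

The final syllable (8, mi:) is extrametrical; the stress domain is syllables 1–7.
Weights: 1 ti: H, 2 po:r H, 3 si: H, 4 tig H, 5 ni L, 6 no L, 7 nug H.
Heavy syllables in the domain: 1, 2, 3, 4, 7. The leftmost is syllable 1 (ti:).
Primary stress: syllable 1 → ˈti:.po:r.si:.tig.ni.no.nug.mi:.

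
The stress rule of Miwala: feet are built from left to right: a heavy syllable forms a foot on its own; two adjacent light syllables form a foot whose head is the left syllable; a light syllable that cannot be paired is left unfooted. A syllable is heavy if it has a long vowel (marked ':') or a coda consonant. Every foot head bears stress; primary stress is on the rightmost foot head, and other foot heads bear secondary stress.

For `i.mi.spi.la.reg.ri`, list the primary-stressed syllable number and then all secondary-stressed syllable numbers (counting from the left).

Weights: 1 i L, 2 mi L, 3 spi L, 4 la L, 5 reg H, 6 ri L.
Parse left to right (heavy = foot alone; LL = one foot; stranded L unfooted): (ˈi.mi) (ˈspi.la) (ˈreg) ri.
Foot heads: 1, 3, 5.
Primary stress on the rightmost head = syllable 5.
Secondary stress on 1, 3: ˌi.mi.ˌspi.la.ˈreg.ri.

primary 5, secondary 1, 3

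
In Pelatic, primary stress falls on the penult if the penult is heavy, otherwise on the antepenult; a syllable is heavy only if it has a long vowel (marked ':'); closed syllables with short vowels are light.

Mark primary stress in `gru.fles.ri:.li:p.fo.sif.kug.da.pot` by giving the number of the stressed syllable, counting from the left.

Weights: 7 kug L, 8 da L, 9 pot L.
The penult (syllable 8, da) is light, so stress falls on the antepenult (syllable 7, kug).
Primary stress: syllable 7 → gru.fles.ri:.li:p.fo.sif.ˈkug.da.pot.

7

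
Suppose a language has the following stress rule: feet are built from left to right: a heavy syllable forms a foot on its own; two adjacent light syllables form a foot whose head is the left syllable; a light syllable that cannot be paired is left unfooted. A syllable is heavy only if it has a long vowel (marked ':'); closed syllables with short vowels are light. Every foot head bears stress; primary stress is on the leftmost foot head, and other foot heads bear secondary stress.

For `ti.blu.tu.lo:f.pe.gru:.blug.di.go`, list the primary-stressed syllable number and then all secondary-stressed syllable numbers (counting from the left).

Weights: 1 ti L, 2 blu L, 3 tu L, 4 lo:f H, 5 pe L, 6 gru: H, 7 blug L, 8 di L, 9 go L.
Parse left to right (heavy = foot alone; LL = one foot; stranded L unfooted): (ˈti.blu) tu (ˈlo:f) pe (ˈgru:) (ˈblug.di) go.
Foot heads: 1, 4, 6, 7.
Primary stress on the leftmost head = syllable 1.
Secondary stress on 4, 6, 7: ˈti.blu.tu.ˌlo:f.pe.ˌgru:.ˌblug.di.go.

primary 1, secondary 4, 6, 7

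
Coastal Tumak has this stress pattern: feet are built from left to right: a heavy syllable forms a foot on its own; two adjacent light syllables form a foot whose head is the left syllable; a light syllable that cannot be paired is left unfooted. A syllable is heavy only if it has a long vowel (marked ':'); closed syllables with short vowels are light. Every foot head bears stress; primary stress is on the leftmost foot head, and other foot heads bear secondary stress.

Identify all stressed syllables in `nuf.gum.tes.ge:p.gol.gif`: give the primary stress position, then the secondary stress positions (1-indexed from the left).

Weights: 1 nuf L, 2 gum L, 3 tes L, 4 ge:p H, 5 gol L, 6 gif L.
Parse left to right (heavy = foot alone; LL = one foot; stranded L unfooted): (ˈnuf.gum) tes (ˈge:p) (ˈgol.gif).
Foot heads: 1, 4, 5.
Primary stress on the leftmost head = syllable 1.
Secondary stress on 4, 5: ˈnuf.gum.tes.ˌge:p.ˌgol.gif.

primary 1, secondary 4, 5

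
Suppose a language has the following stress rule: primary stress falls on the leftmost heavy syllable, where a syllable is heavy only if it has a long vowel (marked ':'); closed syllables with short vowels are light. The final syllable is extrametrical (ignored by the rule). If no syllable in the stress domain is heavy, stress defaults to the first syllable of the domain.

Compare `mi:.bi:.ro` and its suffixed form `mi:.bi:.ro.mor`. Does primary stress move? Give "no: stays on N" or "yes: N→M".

Base `mi:.bi:.ro` (3 syllables):
  The final syllable (3, ro) is extrametrical; the stress domain is syllables 1–2.
  Weights: 1 mi: H, 2 bi: H.
  Heavy syllables in the domain: 1, 2. The leftmost is syllable 1 (mi:).
  → primary stress on syllable 1.
Suffixed `mi:.bi:.ro.mor` (4 syllables):
  The final syllable (4, mor) is extrametrical; the stress domain is syllables 1–3.
  Weights: 1 mi: H, 2 bi: H, 3 ro L.
  Heavy syllables in the domain: 1, 2. The leftmost is syllable 1 (mi:).
  → primary stress on syllable 1.

no: stays on 1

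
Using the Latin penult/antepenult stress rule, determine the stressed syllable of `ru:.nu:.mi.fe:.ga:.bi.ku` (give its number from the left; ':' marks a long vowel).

Classical Latin: stress the penult if heavy (long vowel or closed), else the antepenult.
Weights: 5 ga: H, 6 bi L, 7 ku L.
The penult (syllable 6, bi) is light, so stress falls on the antepenult (syllable 5, ga:).
Stress on syllable 5: ru:.nu:.mi.fe:.ˈga:.bi.ku.

5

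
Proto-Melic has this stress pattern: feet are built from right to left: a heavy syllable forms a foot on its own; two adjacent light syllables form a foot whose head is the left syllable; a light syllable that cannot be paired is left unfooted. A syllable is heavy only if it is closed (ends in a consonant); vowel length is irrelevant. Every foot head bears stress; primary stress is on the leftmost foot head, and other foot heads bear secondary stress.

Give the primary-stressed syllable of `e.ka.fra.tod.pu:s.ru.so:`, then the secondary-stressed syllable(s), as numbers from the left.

primary 2, secondary 4, 5, 6

Weights: 1 e L, 2 ka L, 3 fra L, 4 tod H, 5 pu:s H, 6 ru L, 7 so: L.
Parse right to left (heavy = foot alone; LL = one foot; stranded L unfooted): e (ˈka.fra) (ˈtod) (ˈpu:s) (ˈru.so:).
Foot heads: 2, 4, 5, 6.
Primary stress on the leftmost head = syllable 2.
Secondary stress on 4, 5, 6: e.ˈka.fra.ˌtod.ˌpu:s.ˌru.so:.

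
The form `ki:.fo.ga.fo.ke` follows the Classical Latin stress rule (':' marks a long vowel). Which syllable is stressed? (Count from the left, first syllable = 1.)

Classical Latin: stress the penult if heavy (long vowel or closed), else the antepenult.
Weights: 3 ga L, 4 fo L, 5 ke L.
The penult (syllable 4, fo) is light, so stress falls on the antepenult (syllable 3, ga).
Stress on syllable 3: ki:.fo.ˈga.fo.ke.

3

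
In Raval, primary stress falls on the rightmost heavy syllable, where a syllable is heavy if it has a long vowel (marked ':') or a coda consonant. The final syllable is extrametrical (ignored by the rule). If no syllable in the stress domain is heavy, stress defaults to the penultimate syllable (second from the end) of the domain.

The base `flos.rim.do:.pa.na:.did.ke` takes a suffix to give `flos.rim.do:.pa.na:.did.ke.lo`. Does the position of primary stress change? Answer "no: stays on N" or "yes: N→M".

no: stays on 6

Base `flos.rim.do:.pa.na:.did.ke` (7 syllables):
  The final syllable (7, ke) is extrametrical; the stress domain is syllables 1–6.
  Weights: 1 flos H, 2 rim H, 3 do: H, 4 pa L, 5 na: H, 6 did H.
  Heavy syllables in the domain: 1, 2, 3, 5, 6. The rightmost is syllable 6 (did).
  → primary stress on syllable 6.
Suffixed `flos.rim.do:.pa.na:.did.ke.lo` (8 syllables):
  The final syllable (8, lo) is extrametrical; the stress domain is syllables 1–7.
  Weights: 1 flos H, 2 rim H, 3 do: H, 4 pa L, 5 na: H, 6 did H, 7 ke L.
  Heavy syllables in the domain: 1, 2, 3, 5, 6. The rightmost is syllable 6 (did).
  → primary stress on syllable 6.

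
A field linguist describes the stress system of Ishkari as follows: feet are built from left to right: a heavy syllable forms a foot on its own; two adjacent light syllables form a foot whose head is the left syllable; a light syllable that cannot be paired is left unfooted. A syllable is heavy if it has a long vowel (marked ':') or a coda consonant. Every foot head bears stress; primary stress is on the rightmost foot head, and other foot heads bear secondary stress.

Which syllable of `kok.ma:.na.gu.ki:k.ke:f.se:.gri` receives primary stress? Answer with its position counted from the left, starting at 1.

Weights: 1 kok H, 2 ma: H, 3 na L, 4 gu L, 5 ki:k H, 6 ke:f H, 7 se: H, 8 gri L.
Parse left to right (heavy = foot alone; LL = one foot; stranded L unfooted): (ˈkok) (ˈma:) (ˈna.gu) (ˈki:k) (ˈke:f) (ˈse:) gri.
Foot heads: 1, 2, 3, 5, 6, 7.
Primary stress on the rightmost head = syllable 7.
Primary stress: syllable 7 → kok.ma:.na.gu.ki:k.ke:f.ˈse:.gri.

7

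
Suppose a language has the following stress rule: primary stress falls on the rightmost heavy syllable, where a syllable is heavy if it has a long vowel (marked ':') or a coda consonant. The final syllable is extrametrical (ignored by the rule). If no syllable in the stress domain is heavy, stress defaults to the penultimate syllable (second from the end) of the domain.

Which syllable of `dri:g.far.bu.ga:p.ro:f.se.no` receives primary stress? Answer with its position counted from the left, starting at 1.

The final syllable (7, no) is extrametrical; the stress domain is syllables 1–6.
Weights: 1 dri:g H, 2 far H, 3 bu L, 4 ga:p H, 5 ro:f H, 6 se L.
Heavy syllables in the domain: 1, 2, 4, 5. The rightmost is syllable 5 (ro:f).
Primary stress: syllable 5 → dri:g.far.bu.ga:p.ˈro:f.se.no.

5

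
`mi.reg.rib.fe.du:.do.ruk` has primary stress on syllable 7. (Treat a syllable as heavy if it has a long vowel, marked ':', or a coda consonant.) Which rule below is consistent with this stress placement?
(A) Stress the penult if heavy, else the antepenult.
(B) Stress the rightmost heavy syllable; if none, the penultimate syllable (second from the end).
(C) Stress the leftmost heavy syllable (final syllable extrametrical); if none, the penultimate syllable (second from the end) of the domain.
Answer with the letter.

Rule A → syllable 5 (observed: 7).
Rule B → syllable 7 ✓.
Rule C → syllable 2 (observed: 7).

B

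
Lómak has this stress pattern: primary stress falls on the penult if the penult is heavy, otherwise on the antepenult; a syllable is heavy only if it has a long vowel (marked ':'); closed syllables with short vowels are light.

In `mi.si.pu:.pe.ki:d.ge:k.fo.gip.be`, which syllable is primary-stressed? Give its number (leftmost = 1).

7

Weights: 7 fo L, 8 gip L, 9 be L.
The penult (syllable 8, gip) is light, so stress falls on the antepenult (syllable 7, fo).
Primary stress: syllable 7 → mi.si.pu:.pe.ki:d.ge:k.ˈfo.gip.be.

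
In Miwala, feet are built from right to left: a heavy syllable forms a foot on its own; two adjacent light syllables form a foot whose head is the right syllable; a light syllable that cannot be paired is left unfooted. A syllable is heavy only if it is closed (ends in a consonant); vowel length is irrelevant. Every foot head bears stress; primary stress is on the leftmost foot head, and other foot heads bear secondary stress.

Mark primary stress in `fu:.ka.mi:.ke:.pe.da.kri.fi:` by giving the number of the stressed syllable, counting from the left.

2

Weights: 1 fu: L, 2 ka L, 3 mi: L, 4 ke: L, 5 pe L, 6 da L, 7 kri L, 8 fi: L.
Parse right to left (heavy = foot alone; LL = one foot; stranded L unfooted): (fu:.ˈka) (mi:.ˈke:) (pe.ˈda) (kri.ˈfi:).
Foot heads: 2, 4, 6, 8.
Primary stress on the leftmost head = syllable 2.
Primary stress: syllable 2 → fu:.ˈka.mi:.ke:.pe.da.kri.fi:.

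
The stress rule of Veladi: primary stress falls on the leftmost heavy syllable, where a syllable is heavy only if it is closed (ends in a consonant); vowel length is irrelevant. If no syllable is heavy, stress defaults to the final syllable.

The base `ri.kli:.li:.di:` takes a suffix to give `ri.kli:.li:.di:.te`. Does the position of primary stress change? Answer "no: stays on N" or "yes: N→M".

Base `ri.kli:.li:.di:` (4 syllables):
  Weights: 1 ri L, 2 kli: L, 3 li: L, 4 di: L.
  No heavy syllable in the domain; default to the final syllable = syllable 4.
  → primary stress on syllable 4.
Suffixed `ri.kli:.li:.di:.te` (5 syllables):
  Weights: 1 ri L, 2 kli: L, 3 li: L, 4 di: L, 5 te L.
  No heavy syllable in the domain; default to the final syllable = syllable 5.
  → primary stress on syllable 5.

yes: 4→5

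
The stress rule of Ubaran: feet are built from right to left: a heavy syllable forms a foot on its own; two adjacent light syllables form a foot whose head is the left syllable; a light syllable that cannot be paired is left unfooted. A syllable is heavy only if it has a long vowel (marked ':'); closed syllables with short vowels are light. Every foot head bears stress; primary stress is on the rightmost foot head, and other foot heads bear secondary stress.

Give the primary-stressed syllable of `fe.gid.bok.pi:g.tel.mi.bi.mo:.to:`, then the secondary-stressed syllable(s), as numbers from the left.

Weights: 1 fe L, 2 gid L, 3 bok L, 4 pi:g H, 5 tel L, 6 mi L, 7 bi L, 8 mo: H, 9 to: H.
Parse right to left (heavy = foot alone; LL = one foot; stranded L unfooted): fe (ˈgid.bok) (ˈpi:g) tel (ˈmi.bi) (ˈmo:) (ˈto:).
Foot heads: 2, 4, 6, 8, 9.
Primary stress on the rightmost head = syllable 9.
Secondary stress on 2, 4, 6, 8: fe.ˌgid.bok.ˌpi:g.tel.ˌmi.bi.ˌmo:.ˈto:.

primary 9, secondary 2, 4, 6, 8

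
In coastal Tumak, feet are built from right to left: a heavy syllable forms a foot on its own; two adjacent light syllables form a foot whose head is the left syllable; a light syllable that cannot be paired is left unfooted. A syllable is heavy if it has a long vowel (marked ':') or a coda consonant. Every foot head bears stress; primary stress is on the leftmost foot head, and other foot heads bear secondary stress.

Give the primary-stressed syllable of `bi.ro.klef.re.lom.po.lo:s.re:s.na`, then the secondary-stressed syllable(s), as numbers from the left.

Weights: 1 bi L, 2 ro L, 3 klef H, 4 re L, 5 lom H, 6 po L, 7 lo:s H, 8 re:s H, 9 na L.
Parse right to left (heavy = foot alone; LL = one foot; stranded L unfooted): (ˈbi.ro) (ˈklef) re (ˈlom) po (ˈlo:s) (ˈre:s) na.
Foot heads: 1, 3, 5, 7, 8.
Primary stress on the leftmost head = syllable 1.
Secondary stress on 3, 5, 7, 8: ˈbi.ro.ˌklef.re.ˌlom.po.ˌlo:s.ˌre:s.na.

primary 1, secondary 3, 5, 7, 8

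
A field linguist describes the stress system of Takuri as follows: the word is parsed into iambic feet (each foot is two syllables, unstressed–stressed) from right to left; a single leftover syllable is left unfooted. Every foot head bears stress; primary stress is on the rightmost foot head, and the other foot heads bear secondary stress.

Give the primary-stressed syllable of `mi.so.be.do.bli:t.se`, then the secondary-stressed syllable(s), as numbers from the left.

Parse right to left into iambic (σˈσ) feet: (mi.ˈso) (be.ˈdo) (bli:t.ˈse).
Foot heads (stressed positions): 2, 4, 6.
End Rule Rightmost: primary stress on the rightmost head = syllable 6.
Secondary stress on 2, 4: mi.ˌso.be.ˌdo.bli:t.ˈse.

primary 6, secondary 2, 4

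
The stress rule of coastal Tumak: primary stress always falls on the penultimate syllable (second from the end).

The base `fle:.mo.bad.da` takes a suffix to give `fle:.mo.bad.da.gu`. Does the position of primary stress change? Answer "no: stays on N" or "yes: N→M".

Base `fle:.mo.bad.da` (4 syllables):
  The word has 4 syllables; the penultimate syllable (second from the end) is syllable 3 (bad).
  → primary stress on syllable 3.
Suffixed `fle:.mo.bad.da.gu` (5 syllables):
  The word has 5 syllables; the penultimate syllable (second from the end) is syllable 4 (da).
  → primary stress on syllable 4.

yes: 3→4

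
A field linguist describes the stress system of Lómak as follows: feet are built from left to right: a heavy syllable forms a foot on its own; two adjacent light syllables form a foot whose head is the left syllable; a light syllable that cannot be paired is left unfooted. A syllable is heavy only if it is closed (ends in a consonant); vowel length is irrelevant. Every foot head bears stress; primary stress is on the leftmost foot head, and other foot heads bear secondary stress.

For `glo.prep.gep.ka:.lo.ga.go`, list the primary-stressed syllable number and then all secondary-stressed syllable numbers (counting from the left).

primary 2, secondary 3, 4, 6

Weights: 1 glo L, 2 prep H, 3 gep H, 4 ka: L, 5 lo L, 6 ga L, 7 go L.
Parse left to right (heavy = foot alone; LL = one foot; stranded L unfooted): glo (ˈprep) (ˈgep) (ˈka:.lo) (ˈga.go).
Foot heads: 2, 3, 4, 6.
Primary stress on the leftmost head = syllable 2.
Secondary stress on 3, 4, 6: glo.ˈprep.ˌgep.ˌka:.lo.ˌga.go.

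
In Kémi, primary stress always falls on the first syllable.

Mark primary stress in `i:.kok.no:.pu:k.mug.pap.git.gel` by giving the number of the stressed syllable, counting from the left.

The word has 8 syllables; the first syllable is syllable 1 (i:).
Primary stress: syllable 1 → ˈi:.kok.no:.pu:k.mug.pap.git.gel.

1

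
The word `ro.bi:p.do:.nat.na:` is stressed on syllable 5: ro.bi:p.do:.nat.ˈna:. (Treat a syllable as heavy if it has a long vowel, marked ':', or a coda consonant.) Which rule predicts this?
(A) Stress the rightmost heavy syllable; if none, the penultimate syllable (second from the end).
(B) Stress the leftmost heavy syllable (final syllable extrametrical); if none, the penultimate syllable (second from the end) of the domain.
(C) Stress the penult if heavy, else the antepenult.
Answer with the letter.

A

Rule A → syllable 5 ✓.
Rule B → syllable 2 (observed: 5).
Rule C → syllable 4 (observed: 5).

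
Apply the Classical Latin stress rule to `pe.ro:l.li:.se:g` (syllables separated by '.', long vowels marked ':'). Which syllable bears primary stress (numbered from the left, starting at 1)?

Classical Latin: stress the penult if heavy (long vowel or closed), else the antepenult.
Weights: 2 ro:l H, 3 li: H, 4 se:g H.
The penult (syllable 3, li:) is heavy, so it takes stress.
Stress on syllable 3: pe.ro:l.ˈli:.se:g.

3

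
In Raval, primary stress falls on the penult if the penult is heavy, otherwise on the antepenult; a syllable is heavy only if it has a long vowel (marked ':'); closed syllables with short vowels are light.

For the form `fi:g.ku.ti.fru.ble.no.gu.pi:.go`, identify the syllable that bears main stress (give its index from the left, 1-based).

Weights: 7 gu L, 8 pi: H, 9 go L.
The penult (syllable 8, pi:) is heavy, so it takes stress.
Primary stress: syllable 8 → fi:g.ku.ti.fru.ble.no.gu.ˈpi:.go.

8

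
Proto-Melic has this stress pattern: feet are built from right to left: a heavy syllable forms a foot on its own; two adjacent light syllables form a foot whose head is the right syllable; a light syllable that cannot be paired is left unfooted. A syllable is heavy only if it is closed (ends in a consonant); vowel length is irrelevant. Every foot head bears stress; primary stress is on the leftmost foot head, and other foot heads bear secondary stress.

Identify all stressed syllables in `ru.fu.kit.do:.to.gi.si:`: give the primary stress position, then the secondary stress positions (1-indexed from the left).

Weights: 1 ru L, 2 fu L, 3 kit H, 4 do: L, 5 to L, 6 gi L, 7 si: L.
Parse right to left (heavy = foot alone; LL = one foot; stranded L unfooted): (ru.ˈfu) (ˈkit) (do:.ˈto) (gi.ˈsi:).
Foot heads: 2, 3, 5, 7.
Primary stress on the leftmost head = syllable 2.
Secondary stress on 3, 5, 7: ru.ˈfu.ˌkit.do:.ˌto.gi.ˌsi:.

primary 2, secondary 3, 5, 7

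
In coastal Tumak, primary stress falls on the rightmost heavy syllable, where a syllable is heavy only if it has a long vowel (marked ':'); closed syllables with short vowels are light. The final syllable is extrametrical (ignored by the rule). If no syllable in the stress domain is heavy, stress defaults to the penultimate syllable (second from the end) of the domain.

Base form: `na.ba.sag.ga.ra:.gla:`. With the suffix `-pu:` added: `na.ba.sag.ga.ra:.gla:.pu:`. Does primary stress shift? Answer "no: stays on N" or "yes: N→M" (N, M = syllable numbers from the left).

Base `na.ba.sag.ga.ra:.gla:` (6 syllables):
  The final syllable (6, gla:) is extrametrical; the stress domain is syllables 1–5.
  Weights: 1 na L, 2 ba L, 3 sag L, 4 ga L, 5 ra: H.
  Heavy syllables in the domain: 5. The rightmost is syllable 5 (ra:).
  → primary stress on syllable 5.
Suffixed `na.ba.sag.ga.ra:.gla:.pu:` (7 syllables):
  The final syllable (7, pu:) is extrametrical; the stress domain is syllables 1–6.
  Weights: 1 na L, 2 ba L, 3 sag L, 4 ga L, 5 ra: H, 6 gla: H.
  Heavy syllables in the domain: 5, 6. The rightmost is syllable 6 (gla:).
  → primary stress on syllable 6.

yes: 5→6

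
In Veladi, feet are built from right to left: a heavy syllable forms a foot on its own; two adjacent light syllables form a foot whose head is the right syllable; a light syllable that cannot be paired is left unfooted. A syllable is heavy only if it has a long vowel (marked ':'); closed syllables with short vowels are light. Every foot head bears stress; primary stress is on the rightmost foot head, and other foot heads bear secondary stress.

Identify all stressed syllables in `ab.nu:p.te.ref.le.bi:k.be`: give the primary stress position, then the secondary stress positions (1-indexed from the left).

Weights: 1 ab L, 2 nu:p H, 3 te L, 4 ref L, 5 le L, 6 bi:k H, 7 be L.
Parse right to left (heavy = foot alone; LL = one foot; stranded L unfooted): ab (ˈnu:p) te (ref.ˈle) (ˈbi:k) be.
Foot heads: 2, 5, 6.
Primary stress on the rightmost head = syllable 6.
Secondary stress on 2, 5: ab.ˌnu:p.te.ref.ˌle.ˈbi:k.be.

primary 6, secondary 2, 5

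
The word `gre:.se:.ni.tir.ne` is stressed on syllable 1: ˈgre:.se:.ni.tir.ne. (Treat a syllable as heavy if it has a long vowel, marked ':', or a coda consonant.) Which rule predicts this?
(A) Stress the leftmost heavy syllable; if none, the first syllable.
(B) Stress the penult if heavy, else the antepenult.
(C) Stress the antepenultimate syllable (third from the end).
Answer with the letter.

A

Rule A → syllable 1 ✓.
Rule B → syllable 4 (observed: 1).
Rule C → syllable 3 (observed: 1).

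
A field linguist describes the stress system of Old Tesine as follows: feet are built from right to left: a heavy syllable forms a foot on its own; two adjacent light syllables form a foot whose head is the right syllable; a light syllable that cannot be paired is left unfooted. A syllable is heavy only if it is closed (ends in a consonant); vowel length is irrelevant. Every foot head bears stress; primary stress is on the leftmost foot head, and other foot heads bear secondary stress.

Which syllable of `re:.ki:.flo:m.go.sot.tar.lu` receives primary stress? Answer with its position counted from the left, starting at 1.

2

Weights: 1 re: L, 2 ki: L, 3 flo:m H, 4 go L, 5 sot H, 6 tar H, 7 lu L.
Parse right to left (heavy = foot alone; LL = one foot; stranded L unfooted): (re:.ˈki:) (ˈflo:m) go (ˈsot) (ˈtar) lu.
Foot heads: 2, 3, 5, 6.
Primary stress on the leftmost head = syllable 2.
Primary stress: syllable 2 → re:.ˈki:.flo:m.go.sot.tar.lu.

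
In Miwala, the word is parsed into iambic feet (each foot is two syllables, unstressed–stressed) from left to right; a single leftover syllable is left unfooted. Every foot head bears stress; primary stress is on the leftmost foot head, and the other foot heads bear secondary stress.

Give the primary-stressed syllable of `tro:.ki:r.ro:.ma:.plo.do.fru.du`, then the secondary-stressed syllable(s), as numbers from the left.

primary 2, secondary 4, 6, 8

Parse left to right into iambic (σˈσ) feet: (tro:.ˈki:r) (ro:.ˈma:) (plo.ˈdo) (fru.ˈdu).
Foot heads (stressed positions): 2, 4, 6, 8.
End Rule Leftmost: primary stress on the leftmost head = syllable 2.
Secondary stress on 4, 6, 8: tro:.ˈki:r.ro:.ˌma:.plo.ˌdo.fru.ˌdu.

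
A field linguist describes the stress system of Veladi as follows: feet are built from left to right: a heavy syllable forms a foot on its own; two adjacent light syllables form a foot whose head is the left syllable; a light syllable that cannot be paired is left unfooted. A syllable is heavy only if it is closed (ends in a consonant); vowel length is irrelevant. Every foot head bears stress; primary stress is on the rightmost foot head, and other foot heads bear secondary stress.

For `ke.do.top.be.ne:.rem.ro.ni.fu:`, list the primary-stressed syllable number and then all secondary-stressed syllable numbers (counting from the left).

Weights: 1 ke L, 2 do L, 3 top H, 4 be L, 5 ne: L, 6 rem H, 7 ro L, 8 ni L, 9 fu: L.
Parse left to right (heavy = foot alone; LL = one foot; stranded L unfooted): (ˈke.do) (ˈtop) (ˈbe.ne:) (ˈrem) (ˈro.ni) fu:.
Foot heads: 1, 3, 4, 6, 7.
Primary stress on the rightmost head = syllable 7.
Secondary stress on 1, 3, 4, 6: ˌke.do.ˌtop.ˌbe.ne:.ˌrem.ˈro.ni.fu:.

primary 7, secondary 1, 3, 4, 6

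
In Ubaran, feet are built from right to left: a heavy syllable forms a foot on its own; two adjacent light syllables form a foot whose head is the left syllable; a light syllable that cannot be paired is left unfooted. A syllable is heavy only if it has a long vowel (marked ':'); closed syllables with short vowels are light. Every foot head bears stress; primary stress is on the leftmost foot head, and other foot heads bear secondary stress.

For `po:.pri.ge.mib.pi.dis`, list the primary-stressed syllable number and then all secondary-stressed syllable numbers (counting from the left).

Weights: 1 po: H, 2 pri L, 3 ge L, 4 mib L, 5 pi L, 6 dis L.
Parse right to left (heavy = foot alone; LL = one foot; stranded L unfooted): (ˈpo:) pri (ˈge.mib) (ˈpi.dis).
Foot heads: 1, 3, 5.
Primary stress on the leftmost head = syllable 1.
Secondary stress on 3, 5: ˈpo:.pri.ˌge.mib.ˌpi.dis.

primary 1, secondary 3, 5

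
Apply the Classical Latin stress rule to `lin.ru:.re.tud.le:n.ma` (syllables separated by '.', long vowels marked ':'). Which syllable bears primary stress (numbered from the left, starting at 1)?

5

Classical Latin: stress the penult if heavy (long vowel or closed), else the antepenult.
Weights: 4 tud H, 5 le:n H, 6 ma L.
The penult (syllable 5, le:n) is heavy, so it takes stress.
Stress on syllable 5: lin.ru:.re.tud.ˈle:n.ma.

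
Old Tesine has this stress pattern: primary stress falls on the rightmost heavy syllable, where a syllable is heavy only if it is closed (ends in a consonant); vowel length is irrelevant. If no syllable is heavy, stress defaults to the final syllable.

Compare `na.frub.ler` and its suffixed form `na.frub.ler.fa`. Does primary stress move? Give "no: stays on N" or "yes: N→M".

Base `na.frub.ler` (3 syllables):
  Weights: 1 na L, 2 frub H, 3 ler H.
  Heavy syllables in the domain: 2, 3. The rightmost is syllable 3 (ler).
  → primary stress on syllable 3.
Suffixed `na.frub.ler.fa` (4 syllables):
  Weights: 1 na L, 2 frub H, 3 ler H, 4 fa L.
  Heavy syllables in the domain: 2, 3. The rightmost is syllable 3 (ler).
  → primary stress on syllable 3.

no: stays on 3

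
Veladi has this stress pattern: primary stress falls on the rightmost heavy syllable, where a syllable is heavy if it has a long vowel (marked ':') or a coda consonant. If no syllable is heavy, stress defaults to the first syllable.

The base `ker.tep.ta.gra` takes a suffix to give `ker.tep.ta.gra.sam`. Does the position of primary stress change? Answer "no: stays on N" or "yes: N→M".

Base `ker.tep.ta.gra` (4 syllables):
  Weights: 1 ker H, 2 tep H, 3 ta L, 4 gra L.
  Heavy syllables in the domain: 1, 2. The rightmost is syllable 2 (tep).
  → primary stress on syllable 2.
Suffixed `ker.tep.ta.gra.sam` (5 syllables):
  Weights: 1 ker H, 2 tep H, 3 ta L, 4 gra L, 5 sam H.
  Heavy syllables in the domain: 1, 2, 5. The rightmost is syllable 5 (sam).
  → primary stress on syllable 5.

yes: 2→5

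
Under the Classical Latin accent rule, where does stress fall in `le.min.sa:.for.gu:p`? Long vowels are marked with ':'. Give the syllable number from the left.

4

Classical Latin: stress the penult if heavy (long vowel or closed), else the antepenult.
Weights: 3 sa: H, 4 for H, 5 gu:p H.
The penult (syllable 4, for) is heavy, so it takes stress.
Stress on syllable 4: le.min.sa:.ˈfor.gu:p.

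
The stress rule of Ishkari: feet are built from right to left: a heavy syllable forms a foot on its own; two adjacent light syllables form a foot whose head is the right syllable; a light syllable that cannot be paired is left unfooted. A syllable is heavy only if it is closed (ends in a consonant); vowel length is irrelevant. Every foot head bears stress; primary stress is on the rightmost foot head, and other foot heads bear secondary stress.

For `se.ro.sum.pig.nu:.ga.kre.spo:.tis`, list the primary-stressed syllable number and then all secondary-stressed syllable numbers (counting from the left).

Weights: 1 se L, 2 ro L, 3 sum H, 4 pig H, 5 nu: L, 6 ga L, 7 kre L, 8 spo: L, 9 tis H.
Parse right to left (heavy = foot alone; LL = one foot; stranded L unfooted): (se.ˈro) (ˈsum) (ˈpig) (nu:.ˈga) (kre.ˈspo:) (ˈtis).
Foot heads: 2, 3, 4, 6, 8, 9.
Primary stress on the rightmost head = syllable 9.
Secondary stress on 2, 3, 4, 6, 8: se.ˌro.ˌsum.ˌpig.nu:.ˌga.kre.ˌspo:.ˈtis.

primary 9, secondary 2, 3, 4, 6, 8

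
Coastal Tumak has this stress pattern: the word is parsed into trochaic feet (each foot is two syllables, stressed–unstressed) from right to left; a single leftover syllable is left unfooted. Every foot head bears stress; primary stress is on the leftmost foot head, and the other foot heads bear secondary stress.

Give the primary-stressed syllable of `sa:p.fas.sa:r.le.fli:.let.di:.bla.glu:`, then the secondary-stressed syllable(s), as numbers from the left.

primary 2, secondary 4, 6, 8

Parse right to left into trochaic (ˈσσ) feet: sa:p (ˈfas.sa:r) (ˈle.fli:) (ˈlet.di:) (ˈbla.glu:). Syllable 1 is left unfooted.
Foot heads (stressed positions): 2, 4, 6, 8.
End Rule Leftmost: primary stress on the leftmost head = syllable 2.
Secondary stress on 4, 6, 8: sa:p.ˈfas.sa:r.ˌle.fli:.ˌlet.di:.ˌbla.glu:.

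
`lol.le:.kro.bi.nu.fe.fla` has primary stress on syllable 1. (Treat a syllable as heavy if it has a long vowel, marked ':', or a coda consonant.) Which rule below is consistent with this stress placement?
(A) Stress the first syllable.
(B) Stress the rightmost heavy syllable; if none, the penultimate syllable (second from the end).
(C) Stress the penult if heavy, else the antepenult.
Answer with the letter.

Rule A → syllable 1 ✓.
Rule B → syllable 2 (observed: 1).
Rule C → syllable 5 (observed: 1).

A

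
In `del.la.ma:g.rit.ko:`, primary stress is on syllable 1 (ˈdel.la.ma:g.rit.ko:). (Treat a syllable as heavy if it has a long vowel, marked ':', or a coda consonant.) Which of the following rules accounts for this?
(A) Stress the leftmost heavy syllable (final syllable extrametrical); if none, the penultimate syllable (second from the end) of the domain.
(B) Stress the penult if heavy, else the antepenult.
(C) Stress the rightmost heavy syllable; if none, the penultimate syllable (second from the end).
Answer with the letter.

Rule A → syllable 1 ✓.
Rule B → syllable 4 (observed: 1).
Rule C → syllable 5 (observed: 1).

A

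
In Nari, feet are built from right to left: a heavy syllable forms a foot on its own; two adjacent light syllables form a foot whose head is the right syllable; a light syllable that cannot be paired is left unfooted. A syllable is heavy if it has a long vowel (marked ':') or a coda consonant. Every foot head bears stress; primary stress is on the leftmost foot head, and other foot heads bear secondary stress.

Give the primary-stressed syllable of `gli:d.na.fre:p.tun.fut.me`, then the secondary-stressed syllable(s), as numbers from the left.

Weights: 1 gli:d H, 2 na L, 3 fre:p H, 4 tun H, 5 fut H, 6 me L.
Parse right to left (heavy = foot alone; LL = one foot; stranded L unfooted): (ˈgli:d) na (ˈfre:p) (ˈtun) (ˈfut) me.
Foot heads: 1, 3, 4, 5.
Primary stress on the leftmost head = syllable 1.
Secondary stress on 3, 4, 5: ˈgli:d.na.ˌfre:p.ˌtun.ˌfut.me.

primary 1, secondary 3, 4, 5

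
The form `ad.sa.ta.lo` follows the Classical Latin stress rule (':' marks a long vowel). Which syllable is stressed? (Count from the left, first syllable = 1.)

2

Classical Latin: stress the penult if heavy (long vowel or closed), else the antepenult.
Weights: 2 sa L, 3 ta L, 4 lo L.
The penult (syllable 3, ta) is light, so stress falls on the antepenult (syllable 2, sa).
Stress on syllable 2: ad.ˈsa.ta.lo.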